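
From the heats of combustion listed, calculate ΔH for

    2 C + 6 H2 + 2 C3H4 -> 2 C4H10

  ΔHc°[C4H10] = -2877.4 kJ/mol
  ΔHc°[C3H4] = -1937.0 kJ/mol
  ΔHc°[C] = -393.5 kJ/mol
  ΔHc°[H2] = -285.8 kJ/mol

With combustion enthalpies, reactants minus products:
= [2·(-393.5) + 6·(-285.8) + 2·(-1937.0)] − [2·(-2877.4)]
= -621.0 kJ/mol

ΔH = -621.0 kJ/mol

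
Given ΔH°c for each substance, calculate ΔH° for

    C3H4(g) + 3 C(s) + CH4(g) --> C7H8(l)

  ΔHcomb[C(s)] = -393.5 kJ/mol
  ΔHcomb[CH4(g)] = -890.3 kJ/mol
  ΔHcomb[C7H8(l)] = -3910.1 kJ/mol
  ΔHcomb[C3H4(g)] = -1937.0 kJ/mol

ΔH° = -97.7 kJ/mol

Using ΔH = Σ nΔHc°(reactants) − Σ nΔHc°(products):
= [1·(-1937.0) + 3·(-393.5) + 1·(-890.3)] − [1·(-3910.1)]
= -97.7 kJ/mol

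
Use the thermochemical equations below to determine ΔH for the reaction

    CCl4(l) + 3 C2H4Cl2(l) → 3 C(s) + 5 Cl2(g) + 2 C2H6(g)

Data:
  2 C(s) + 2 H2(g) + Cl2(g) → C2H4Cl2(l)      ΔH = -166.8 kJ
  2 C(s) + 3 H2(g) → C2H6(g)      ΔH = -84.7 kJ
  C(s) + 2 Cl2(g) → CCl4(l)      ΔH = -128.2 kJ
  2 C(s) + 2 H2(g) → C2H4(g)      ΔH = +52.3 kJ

equation 1 reversed and × 3 (C2H4Cl2(l) must end up as a reactant; scale by 3 for the 3 C2H4Cl2(l)): (-3)·(-166.8) = +500.4 kJ
equation 2 × 2 (scale by 2 for the 2 C2H6(g)): (2)·(-84.7) = -169.4 kJ
equation 3 reversed (reverse to put CCl4(l) on the reactant side): +128.2 kJ
equation 4: not needed (C2H4(g) appears nowhere else).
ΔH = (+500.4) + (-169.4) + (+128.2) = 459.2 kJ

ΔH = 459.2 kJ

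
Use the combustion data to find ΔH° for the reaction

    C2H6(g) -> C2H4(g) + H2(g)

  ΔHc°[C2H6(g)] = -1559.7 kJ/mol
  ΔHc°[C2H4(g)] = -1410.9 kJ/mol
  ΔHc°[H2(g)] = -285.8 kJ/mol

With combustion enthalpies, reactants minus products:
= [1·(-1559.7)] − [1·(-1410.9) + 1·(-285.8)]
= 137.0 kJ/mol

ΔH° = 137.0 kJ/mol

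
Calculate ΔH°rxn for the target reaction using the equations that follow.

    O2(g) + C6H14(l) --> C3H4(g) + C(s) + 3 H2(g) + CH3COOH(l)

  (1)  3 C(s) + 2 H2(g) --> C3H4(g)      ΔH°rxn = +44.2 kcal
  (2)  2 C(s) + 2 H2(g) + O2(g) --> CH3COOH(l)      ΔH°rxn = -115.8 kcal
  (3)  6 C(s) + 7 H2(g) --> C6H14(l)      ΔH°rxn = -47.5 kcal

ΔH°rxn = -24.1 kcal

(1) as written: +44.2 kcal
(2) as written: -115.8 kcal
(3) reversed: +47.5 kcal
By Hess's law, ΔH°rxn = (1)·(+44.2) + (1)·(-115.8) + (-1)·(-47.5) = -24.1 kcal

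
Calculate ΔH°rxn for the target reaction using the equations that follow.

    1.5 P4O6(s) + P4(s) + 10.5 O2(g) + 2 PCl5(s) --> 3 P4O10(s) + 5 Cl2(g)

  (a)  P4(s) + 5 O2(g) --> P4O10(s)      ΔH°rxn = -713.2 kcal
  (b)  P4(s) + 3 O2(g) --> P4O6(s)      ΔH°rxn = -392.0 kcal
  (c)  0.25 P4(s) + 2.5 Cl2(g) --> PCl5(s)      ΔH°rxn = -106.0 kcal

ΔH°rxn = -1339.6 kcal

(a) × 3: (3)·(-713.2) = -2139.6 kcal
(b) reversed and × 3/2: (-3/2)·(-392.0) = +588.0 kcal
(c) reversed and × 2: (-2)·(-106.0) = +212.0 kcal
ΔH°rxn = (-2139.6) + (+588.0) + (+212.0) = -1339.6 kcal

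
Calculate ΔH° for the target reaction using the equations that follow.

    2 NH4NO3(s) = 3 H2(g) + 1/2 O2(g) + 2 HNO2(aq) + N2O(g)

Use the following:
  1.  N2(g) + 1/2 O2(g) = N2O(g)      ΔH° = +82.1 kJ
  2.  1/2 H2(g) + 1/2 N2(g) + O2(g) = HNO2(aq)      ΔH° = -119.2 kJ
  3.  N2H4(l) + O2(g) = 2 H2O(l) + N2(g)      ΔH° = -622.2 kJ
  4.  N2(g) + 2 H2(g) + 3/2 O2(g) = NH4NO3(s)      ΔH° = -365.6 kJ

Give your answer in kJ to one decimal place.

eq. 1 as written (N2O(g) already on the product side): +82.1 kJ
eq. 2 × 2 (×2 to match 2 HNO2(aq) in the target): (2)·(-119.2) = -238.4 kJ
eq. 3: not needed (N2H4(l) appears nowhere else).
eq. 4 reversed and × 2 (reverse to put NH4NO3(s) on the reactant side; scale by 2 for the 2 NH4NO3(s)): (-2)·(-365.6) = +731.2 kJ
By Hess's law, ΔH° = (1)·(+82.1) + (2)·(-119.2) + (-2)·(-365.6) = 574.9 kJ

ΔH° = 574.9 kJ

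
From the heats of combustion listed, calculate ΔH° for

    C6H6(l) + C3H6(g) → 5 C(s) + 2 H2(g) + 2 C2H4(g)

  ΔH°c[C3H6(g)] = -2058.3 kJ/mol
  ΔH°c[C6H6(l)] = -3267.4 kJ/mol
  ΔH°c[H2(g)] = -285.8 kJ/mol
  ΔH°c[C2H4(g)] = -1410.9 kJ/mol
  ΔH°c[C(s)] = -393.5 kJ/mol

With combustion enthalpies, reactants minus products:
= [1·(-3267.4) + 1·(-2058.3)] − [5·(-393.5) + 2·(-285.8) + 2·(-1410.9)]
= 35.2 kJ/mol

ΔH° = 35.2 kJ/mol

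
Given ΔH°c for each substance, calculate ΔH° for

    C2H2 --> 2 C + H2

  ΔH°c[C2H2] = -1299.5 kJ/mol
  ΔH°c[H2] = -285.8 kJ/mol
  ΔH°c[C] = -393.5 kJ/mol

With combustion enthalpies, reactants minus products:
= [1·(-1299.5)] − [2·(-393.5) + 1·(-285.8)]
= -226.7 kJ/mol

ΔH° = -226.7 kJ/mol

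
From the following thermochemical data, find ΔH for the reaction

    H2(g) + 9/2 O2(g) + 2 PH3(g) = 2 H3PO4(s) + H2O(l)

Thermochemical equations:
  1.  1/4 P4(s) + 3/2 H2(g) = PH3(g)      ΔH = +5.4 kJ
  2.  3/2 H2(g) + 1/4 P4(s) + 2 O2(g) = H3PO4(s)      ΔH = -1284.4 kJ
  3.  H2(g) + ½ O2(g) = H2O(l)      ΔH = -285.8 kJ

eq. 1 reversed and × 2 (PH3(g) must end up as a reactant; scale by 2 for the 2 PH3(g)): (-2)·(+5.4) = -10.8 kJ
eq. 2 × 2 (×2 to match 2 H3PO4(s) in the target): (2)·(-1284.4) = -2568.8 kJ
eq. 3 as written (H2O(l) already on the product side): -285.8 kJ
ΔH = (-10.8) + (-2568.8) + (-285.8) = -2865.4 kJ

ΔH = -2865.4 kJ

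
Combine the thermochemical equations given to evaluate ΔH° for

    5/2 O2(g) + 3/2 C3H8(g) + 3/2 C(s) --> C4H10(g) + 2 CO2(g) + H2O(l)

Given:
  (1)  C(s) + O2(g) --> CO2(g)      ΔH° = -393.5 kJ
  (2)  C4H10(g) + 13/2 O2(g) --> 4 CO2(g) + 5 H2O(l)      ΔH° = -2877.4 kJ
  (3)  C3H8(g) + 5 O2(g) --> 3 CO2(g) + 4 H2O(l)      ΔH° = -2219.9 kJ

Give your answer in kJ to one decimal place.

ΔH° = -1042.7 kJ

(1) × 3/2: (3/2)·(-393.5) = -590.25 kJ
(2) reversed: +2877.4 kJ
(3) × 3/2: (3/2)·(-2219.9) = -3329.85 kJ
Summing the manipulated equations, ΔH° = (-590.25) + (+2877.4) + (-3329.85) = -1042.7 kJ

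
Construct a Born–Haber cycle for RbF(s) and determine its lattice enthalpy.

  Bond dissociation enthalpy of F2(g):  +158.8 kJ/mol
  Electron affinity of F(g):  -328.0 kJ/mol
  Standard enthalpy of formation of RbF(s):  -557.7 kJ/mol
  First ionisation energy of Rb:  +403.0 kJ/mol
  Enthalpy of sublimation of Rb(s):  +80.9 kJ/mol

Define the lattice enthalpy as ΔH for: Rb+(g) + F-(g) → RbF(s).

ΔHf° = 1·ΔHsub + 1·(ΣIE) + 1/2·D(F2) + 1·EA + U
-557.7 = 1·(+80.9) + 1·(+403.0) + 1/2·(+158.8) + 1·(-328.0) + U
U = -557.7 − (+235.3) = -793.0 kJ/mol

U = -793.0 kJ/mol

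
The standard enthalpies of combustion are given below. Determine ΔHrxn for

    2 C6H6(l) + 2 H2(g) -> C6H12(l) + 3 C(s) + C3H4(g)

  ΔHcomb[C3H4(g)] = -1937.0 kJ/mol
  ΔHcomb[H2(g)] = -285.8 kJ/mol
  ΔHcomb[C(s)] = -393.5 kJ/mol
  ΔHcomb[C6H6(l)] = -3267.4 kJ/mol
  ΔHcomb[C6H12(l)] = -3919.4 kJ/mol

ΔHrxn = -69.5 kJ/mol

With combustion enthalpies, reactants minus products:
= [2·(-3267.4) + 2·(-285.8)] − [1·(-3919.4) + 3·(-393.5) + 1·(-1937.0)]
= -69.5 kJ/mol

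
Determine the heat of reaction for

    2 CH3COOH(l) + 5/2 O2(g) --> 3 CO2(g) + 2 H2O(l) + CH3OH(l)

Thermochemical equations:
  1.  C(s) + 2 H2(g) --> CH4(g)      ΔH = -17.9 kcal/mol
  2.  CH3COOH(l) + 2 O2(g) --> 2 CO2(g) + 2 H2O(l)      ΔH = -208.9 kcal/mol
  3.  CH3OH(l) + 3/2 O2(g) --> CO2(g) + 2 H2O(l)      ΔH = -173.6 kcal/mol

eq. 1: not needed (H2(g) appears nowhere else).
eq. 2 × 2 (×2 to match 2 CH3COOH(l) in the target): (2)·(-208.9) = -417.8 kcal/mol
eq. 3 reversed (reverse to put CH3OH(l) on the product side): +173.6 kcal/mol
ΔH = (2)·(-208.9) + (-1)·(-173.6) = -244.2 kcal/mol

ΔH = -244.2 kcal/mol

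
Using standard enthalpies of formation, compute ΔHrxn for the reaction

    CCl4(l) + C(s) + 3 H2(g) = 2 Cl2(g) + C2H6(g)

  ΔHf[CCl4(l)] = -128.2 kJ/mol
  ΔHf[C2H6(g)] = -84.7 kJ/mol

Products: 2·(+0.0) + 1·(-84.7) = -84.7
Reactants: 1·(-128.2) + 1·(+0.0) + 3·(+0.0) = -128.2
ΔHrxn = (-84.7) − (-128.2) = 43.5 kJ/mol

ΔHrxn = 43.5 kJ/mol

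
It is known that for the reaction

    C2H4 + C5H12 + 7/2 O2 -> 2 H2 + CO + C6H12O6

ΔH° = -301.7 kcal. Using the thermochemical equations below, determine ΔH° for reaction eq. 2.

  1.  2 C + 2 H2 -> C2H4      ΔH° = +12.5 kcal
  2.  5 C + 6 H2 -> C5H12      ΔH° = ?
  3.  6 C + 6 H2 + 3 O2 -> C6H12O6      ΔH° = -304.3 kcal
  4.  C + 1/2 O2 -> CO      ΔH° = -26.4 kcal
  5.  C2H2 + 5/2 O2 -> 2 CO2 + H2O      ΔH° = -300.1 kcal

eq. 1 reversed: -12.5 kcal
eq. 2 reversed: contributes −x
eq. 3 as written: -304.3 kcal
eq. 4 as written: -26.4 kcal
eq. 5: not needed.
-301.7 = (-12.5) + (-304.3) + (-26.4) − x
x = (-301.7 − (-343.2)) / (-1) = -41.5 kcal

ΔH° = -41.5 kcal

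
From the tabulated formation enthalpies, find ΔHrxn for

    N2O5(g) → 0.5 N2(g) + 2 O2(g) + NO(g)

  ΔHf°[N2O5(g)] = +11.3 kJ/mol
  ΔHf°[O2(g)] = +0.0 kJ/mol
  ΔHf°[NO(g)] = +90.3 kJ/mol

Products: 1/2·(+0.0) + 2·(+0.0) + 1·(+90.3) = +90.3
Reactants: 1·(+11.3) = +11.3
ΔHrxn = (+90.3) − (+11.3) = 79.0 kJ/mol

ΔHrxn = 79.0 kJ/mol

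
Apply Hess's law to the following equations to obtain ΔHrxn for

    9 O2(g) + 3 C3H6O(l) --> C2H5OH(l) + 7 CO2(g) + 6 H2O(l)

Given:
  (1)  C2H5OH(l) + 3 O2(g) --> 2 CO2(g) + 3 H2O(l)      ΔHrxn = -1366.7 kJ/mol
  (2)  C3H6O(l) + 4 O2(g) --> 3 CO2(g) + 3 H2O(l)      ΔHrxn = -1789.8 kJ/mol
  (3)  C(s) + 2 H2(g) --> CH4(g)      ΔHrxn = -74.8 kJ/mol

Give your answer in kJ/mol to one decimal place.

(1) reversed: +1366.7 kJ/mol
(2) × 3: (3)·(-1789.8) = -5369.4 kJ/mol
(3): not needed.
Combining the equations, ΔHrxn = (+1366.7) + (-5369.4) = -4002.7 kJ/mol

ΔHrxn = -4002.7 kJ/mol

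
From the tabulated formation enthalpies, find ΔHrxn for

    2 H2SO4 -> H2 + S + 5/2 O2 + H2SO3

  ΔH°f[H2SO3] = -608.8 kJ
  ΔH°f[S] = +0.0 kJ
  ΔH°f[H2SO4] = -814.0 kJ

ΔHrxn = 1019.2 kJ

Products: 1·(+0.0) + 1·(+0.0) + 5/2·(+0.0) + 1·(-608.8) = -608.8
Reactants: 2·(-814.0) = -1628.0
ΔHrxn = (-608.8) − (-1628.0) = 1019.2 kJ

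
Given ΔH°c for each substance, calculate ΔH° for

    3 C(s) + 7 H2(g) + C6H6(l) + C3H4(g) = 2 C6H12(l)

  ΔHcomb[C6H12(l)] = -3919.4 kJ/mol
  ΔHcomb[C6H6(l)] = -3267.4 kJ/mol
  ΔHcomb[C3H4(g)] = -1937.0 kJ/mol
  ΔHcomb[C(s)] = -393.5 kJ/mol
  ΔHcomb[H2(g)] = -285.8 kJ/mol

ΔH° = -546.7 kJ/mol

Using ΔH = Σ nΔHc°(reactants) − Σ nΔHc°(products):
= [3·(-393.5) + 7·(-285.8) + 1·(-3267.4) + 1·(-1937.0)] − [2·(-3919.4)]
= -546.7 kJ/mol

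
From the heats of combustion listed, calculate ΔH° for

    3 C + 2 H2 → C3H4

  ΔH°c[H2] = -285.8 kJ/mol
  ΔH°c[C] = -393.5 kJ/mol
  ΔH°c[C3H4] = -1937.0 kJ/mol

Using ΔH = Σ nΔHc°(reactants) − Σ nΔHc°(products):
= [3·(-393.5) + 2·(-285.8)] − [1·(-1937.0)]
= 184.9 kJ/mol

ΔH° = 184.9 kJ/mol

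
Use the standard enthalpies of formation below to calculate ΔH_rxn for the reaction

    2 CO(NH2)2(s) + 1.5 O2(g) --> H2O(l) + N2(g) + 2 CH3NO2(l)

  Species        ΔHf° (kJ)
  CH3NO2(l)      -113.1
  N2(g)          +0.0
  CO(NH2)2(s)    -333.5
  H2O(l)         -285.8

ΔH_rxn = 155.0 kJ

ΔH°rxn = Σ nΔHf°(products) − Σ nΔHf°(reactants).
Products: 1·(-285.8) + 1·(+0.0) + 2·(-113.1) = -512.0
Reactants: 2·(-333.5) + 3/2·(+0.0) = -667.0
ΔH_rxn = (-512.0) − (-667.0) = 155.0 kJ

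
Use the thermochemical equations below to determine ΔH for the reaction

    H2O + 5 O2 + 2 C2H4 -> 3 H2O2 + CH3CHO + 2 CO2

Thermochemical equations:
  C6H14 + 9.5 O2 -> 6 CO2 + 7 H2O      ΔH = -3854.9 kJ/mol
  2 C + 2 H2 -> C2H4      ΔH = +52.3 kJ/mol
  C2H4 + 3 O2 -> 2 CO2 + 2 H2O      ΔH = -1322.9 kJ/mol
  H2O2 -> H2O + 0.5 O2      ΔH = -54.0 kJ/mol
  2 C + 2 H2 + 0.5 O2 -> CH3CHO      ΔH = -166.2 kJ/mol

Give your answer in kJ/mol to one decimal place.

ΔH = -1379.4 kJ/mol

equation 1: not needed (C6H14 appears nowhere else).
equation 2 reversed: -52.3 kJ/mol
equation 3 as written: -1322.9 kJ/mol
equation 4 reversed and × 3 (H2O2 must end up as a product; ×3 to match 3 H2O2 in the target): (-3)·(-54.0) = +162.0 kJ/mol
equation 5 as written (CH3CHO already on the product side): -166.2 kJ/mol
ΔH = (-1)·(+52.3) + (1)·(-1322.9) + (-3)·(-54.0) + (1)·(-166.2) = -1379.4 kJ/mol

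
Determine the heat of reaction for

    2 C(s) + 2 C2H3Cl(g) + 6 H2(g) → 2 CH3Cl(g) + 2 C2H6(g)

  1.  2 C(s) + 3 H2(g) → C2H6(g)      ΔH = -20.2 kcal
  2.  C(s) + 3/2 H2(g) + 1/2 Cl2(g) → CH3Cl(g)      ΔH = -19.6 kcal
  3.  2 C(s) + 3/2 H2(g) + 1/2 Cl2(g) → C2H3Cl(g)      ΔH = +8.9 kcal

eq. 1 × 2: (2)·(-20.2) = -40.4 kcal
eq. 2 × 2: (2)·(-19.6) = -39.2 kcal
eq. 3 reversed and × 2: (-2)·(+8.9) = -17.8 kcal
Combining the equations, ΔH = (-40.4) + (-39.2) + (-17.8) = -97.4 kcal

ΔH = -97.4 kcal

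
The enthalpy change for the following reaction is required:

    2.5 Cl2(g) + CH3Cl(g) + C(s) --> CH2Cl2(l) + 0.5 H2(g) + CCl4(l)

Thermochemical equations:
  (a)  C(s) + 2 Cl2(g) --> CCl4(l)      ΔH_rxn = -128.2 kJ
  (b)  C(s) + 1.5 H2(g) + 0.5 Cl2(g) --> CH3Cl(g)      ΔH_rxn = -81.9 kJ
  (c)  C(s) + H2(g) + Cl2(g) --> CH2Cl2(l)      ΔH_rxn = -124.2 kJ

ΔH_rxn = -170.5 kJ

(a) as written: -128.2 kJ
(b) reversed: +81.9 kJ
(c) as written: -124.2 kJ
Summing the manipulated equations, ΔH_rxn = (-128.2) + (+81.9) + (-124.2) = -170.5 kJ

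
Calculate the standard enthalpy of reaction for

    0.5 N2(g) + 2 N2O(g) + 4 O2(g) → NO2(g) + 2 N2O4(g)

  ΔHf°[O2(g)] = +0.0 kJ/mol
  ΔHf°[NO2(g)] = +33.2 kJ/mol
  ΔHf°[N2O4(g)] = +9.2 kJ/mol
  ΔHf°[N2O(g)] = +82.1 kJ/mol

ΔHrxn = -112.6 kJ/mol

Products: 1·(+33.2) + 2·(+9.2) = +51.6
Reactants: 1/2·(+0.0) + 2·(+82.1) + 4·(+0.0) = +164.2
ΔHrxn = (+51.6) − (+164.2) = -112.6 kJ/mol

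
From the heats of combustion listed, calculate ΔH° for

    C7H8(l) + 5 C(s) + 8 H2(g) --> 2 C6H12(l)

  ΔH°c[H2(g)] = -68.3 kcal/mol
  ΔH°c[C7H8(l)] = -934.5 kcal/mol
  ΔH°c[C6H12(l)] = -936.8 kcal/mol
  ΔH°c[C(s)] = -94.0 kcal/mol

ΔH° = -77.3 kcal/mol

With combustion enthalpies, reactants minus products:
= [1·(-934.5) + 5·(-94.0) + 8·(-68.3)] − [2·(-936.8)]
= -77.3 kcal/mol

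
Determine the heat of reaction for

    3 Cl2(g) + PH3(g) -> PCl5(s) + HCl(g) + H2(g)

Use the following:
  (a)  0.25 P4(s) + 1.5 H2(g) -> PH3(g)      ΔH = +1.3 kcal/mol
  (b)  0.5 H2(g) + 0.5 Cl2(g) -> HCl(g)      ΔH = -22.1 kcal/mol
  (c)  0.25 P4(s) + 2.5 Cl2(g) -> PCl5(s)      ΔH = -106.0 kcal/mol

(a) reversed: -1.3 kcal/mol
(b) as written: -22.1 kcal/mol
(c) as written: -106.0 kcal/mol
Combining the equations, ΔH = (-1.3) + (-22.1) + (-106.0) = -129.4 kcal/mol

ΔH = -129.4 kcal/mol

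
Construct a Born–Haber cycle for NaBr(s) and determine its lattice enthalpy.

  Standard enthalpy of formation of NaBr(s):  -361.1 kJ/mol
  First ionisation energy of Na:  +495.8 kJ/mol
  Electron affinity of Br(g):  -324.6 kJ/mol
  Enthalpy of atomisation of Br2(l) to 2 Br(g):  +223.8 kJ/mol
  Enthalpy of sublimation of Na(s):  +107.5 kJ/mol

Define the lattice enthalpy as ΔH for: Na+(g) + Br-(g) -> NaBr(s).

ΔHf° = 1·ΔHsub + 1·(ΣIE) + 1/2·D(Br2) + 1·EA + U
-361.1 = 1·(+107.5) + 1·(+495.8) + 1/2·(+223.8) + 1·(-324.6) + U
U = -361.1 − (+390.6) = -751.7 kJ/mol

U = -751.7 kJ/mol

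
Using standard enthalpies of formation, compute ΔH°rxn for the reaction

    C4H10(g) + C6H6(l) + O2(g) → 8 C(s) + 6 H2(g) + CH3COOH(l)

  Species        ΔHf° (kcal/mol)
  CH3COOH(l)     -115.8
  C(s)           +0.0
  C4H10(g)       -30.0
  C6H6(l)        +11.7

Products: 8·(+0.0) + 6·(+0.0) + 1·(-115.8) = -115.8
Reactants: 1·(-30.0) + 1·(+11.7) + 1·(+0.0) = -18.3
ΔH°rxn = (-115.8) − (-18.3) = -97.5 kcal/mol

ΔH°rxn = -97.5 kcal/mol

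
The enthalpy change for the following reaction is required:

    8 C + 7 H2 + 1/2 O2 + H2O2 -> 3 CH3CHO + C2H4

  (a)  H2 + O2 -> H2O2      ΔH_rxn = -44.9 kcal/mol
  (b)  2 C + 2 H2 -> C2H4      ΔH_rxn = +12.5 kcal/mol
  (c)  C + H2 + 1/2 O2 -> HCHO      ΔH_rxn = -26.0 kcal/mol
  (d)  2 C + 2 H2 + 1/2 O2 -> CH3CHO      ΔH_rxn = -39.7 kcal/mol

(a) reversed: +44.9 kcal/mol
(b) as written: +12.5 kcal/mol
(c): not needed.
(d) × 3: (3)·(-39.7) = -119.1 kcal/mol
ΔH_rxn = (+44.9) + (+12.5) + (-119.1) = -61.7 kcal/mol

ΔH_rxn = -61.7 kcal/mol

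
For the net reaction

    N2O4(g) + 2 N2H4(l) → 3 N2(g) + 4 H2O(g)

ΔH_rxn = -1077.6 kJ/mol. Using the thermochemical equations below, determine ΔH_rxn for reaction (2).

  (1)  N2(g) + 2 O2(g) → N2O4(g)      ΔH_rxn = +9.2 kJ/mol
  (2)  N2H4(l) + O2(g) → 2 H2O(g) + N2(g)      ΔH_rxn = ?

(1) reversed: -9.2 kJ/mol
(2) × 2: contributes 2·x
-1077.6 = (-9.2) + 2·x
x = (-1077.6 − (-9.2)) / (2) = -534.2 kJ/mol

ΔH_rxn = -534.2 kJ/mol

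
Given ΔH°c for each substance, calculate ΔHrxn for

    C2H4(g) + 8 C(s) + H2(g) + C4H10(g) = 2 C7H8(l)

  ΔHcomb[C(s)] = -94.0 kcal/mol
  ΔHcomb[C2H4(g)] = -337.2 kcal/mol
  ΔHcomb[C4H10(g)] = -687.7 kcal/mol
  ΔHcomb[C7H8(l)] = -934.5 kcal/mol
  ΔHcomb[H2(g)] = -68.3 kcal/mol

With combustion enthalpies, reactants minus products:
= [1·(-337.2) + 8·(-94.0) + 1·(-68.3) + 1·(-687.7)] − [2·(-934.5)]
= 23.8 kcal/mol

ΔHrxn = 23.8 kcal/mol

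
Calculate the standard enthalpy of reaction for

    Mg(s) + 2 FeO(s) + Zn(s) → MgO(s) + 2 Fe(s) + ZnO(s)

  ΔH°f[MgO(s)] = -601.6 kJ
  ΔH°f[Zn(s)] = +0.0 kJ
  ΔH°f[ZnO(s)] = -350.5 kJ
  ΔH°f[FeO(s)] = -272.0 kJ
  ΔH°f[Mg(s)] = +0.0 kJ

ΔH°rxn = -408.1 kJ

Products: 1·(-601.6) + 2·(+0.0) + 1·(-350.5) = -952.1
Reactants: 1·(+0.0) + 2·(-272.0) + 1·(+0.0) = -544.0
ΔH°rxn = (-952.1) − (-544.0) = -408.1 kJ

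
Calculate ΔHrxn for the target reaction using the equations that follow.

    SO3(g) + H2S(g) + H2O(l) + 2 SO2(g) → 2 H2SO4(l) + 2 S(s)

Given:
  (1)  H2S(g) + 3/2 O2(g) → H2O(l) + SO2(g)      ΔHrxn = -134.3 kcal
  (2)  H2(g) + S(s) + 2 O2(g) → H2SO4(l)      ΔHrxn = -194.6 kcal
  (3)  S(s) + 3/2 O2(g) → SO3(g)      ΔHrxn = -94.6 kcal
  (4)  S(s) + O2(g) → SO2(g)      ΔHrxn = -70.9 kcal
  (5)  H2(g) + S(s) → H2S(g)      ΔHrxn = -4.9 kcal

ΔHrxn = -79.6 kcal

(1) reversed: +134.3 kcal
(2) × 2: (2)·(-194.6) = -389.2 kcal
(3) reversed: +94.6 kcal
(4) reversed: +70.9 kcal
(5) reversed and × 2: (-2)·(-4.9) = +9.8 kcal
By Hess's law, ΔHrxn = (+134.3) + (-389.2) + (+94.6) + (+70.9) + (+9.8) = -79.6 kcal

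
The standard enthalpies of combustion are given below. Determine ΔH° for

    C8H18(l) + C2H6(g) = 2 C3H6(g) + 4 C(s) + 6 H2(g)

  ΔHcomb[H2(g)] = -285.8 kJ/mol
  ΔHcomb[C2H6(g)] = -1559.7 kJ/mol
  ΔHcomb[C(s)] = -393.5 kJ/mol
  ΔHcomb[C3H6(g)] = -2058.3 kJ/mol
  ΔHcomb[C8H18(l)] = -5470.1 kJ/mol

ΔH° = 375.6 kJ/mol

Using ΔH = Σ nΔHc°(reactants) − Σ nΔHc°(products):
= [1·(-5470.1) + 1·(-1559.7)] − [2·(-2058.3) + 4·(-393.5) + 6·(-285.8)]
= 375.6 kJ/mol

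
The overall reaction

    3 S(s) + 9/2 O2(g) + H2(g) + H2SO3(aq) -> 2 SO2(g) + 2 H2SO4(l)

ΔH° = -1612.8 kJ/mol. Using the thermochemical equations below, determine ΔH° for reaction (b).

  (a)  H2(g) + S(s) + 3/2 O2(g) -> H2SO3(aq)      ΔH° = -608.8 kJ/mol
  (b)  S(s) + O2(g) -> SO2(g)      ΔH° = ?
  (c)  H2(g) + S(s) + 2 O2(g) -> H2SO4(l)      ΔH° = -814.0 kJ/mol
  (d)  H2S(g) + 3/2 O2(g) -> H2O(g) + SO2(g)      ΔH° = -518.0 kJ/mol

(a) reversed: +608.8 kJ/mol
(b) × 2: contributes 2·x
(c) × 2: (2)·(-814.0) = -1628.0 kJ/mol
(d): not needed.
-1612.8 = (+608.8) + (-1628.0) + 2·x
x = (-1612.8 − (-1019.2)) / (2) = -296.8 kJ/mol

ΔH° = -296.8 kJ/mol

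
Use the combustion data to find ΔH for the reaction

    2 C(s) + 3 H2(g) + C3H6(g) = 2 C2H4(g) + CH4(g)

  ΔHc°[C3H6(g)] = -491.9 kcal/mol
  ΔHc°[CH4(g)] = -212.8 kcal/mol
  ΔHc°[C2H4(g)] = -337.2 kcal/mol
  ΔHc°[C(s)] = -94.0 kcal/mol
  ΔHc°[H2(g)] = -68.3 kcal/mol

ΔH = 2.4 kcal/mol

Using ΔH = Σ nΔHc°(reactants) − Σ nΔHc°(products):
= [2·(-94.0) + 3·(-68.3) + 1·(-491.9)] − [2·(-337.2) + 1·(-212.8)]
= 2.4 kcal/mol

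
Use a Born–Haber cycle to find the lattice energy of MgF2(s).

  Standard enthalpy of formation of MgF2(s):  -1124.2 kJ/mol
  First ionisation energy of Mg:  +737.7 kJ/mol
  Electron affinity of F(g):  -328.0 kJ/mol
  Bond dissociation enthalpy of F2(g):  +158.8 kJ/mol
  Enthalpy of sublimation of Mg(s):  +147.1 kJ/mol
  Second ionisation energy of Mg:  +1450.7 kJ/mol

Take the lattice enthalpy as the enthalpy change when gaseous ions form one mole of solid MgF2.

U = -2962.5 kJ/mol

ΔHf° = 1·ΔHsub + 1·(ΣIE) + 1·D(F2) + 2·EA + U
-1124.2 = 1·(+147.1) + 1·(+2188.4) + 1·(+158.8) + 2·(-328.0) + U
U = -1124.2 − (+1838.3) = -2962.5 kJ/mol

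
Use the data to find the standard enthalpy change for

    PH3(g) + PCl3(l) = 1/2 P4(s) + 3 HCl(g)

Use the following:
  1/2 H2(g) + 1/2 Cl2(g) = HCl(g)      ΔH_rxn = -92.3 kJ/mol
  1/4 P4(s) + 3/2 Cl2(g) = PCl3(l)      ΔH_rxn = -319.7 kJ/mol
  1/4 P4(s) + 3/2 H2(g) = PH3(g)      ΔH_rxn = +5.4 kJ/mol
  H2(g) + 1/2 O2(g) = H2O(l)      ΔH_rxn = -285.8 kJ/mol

ΔH_rxn = 37.4 kJ/mol

equation 1 × 3 (×3 to match 3 HCl(g) in the target): (3)·(-92.3) = -276.9 kJ/mol
equation 2 reversed (PCl3(l) must end up as a reactant): +319.7 kJ/mol
equation 3 reversed (PH3(g) must end up as a reactant): -5.4 kJ/mol
equation 4: not needed (O2(g) appears nowhere else).
Since enthalpy is a state function, ΔH_rxn = (3)·(-92.3) + (-1)·(-319.7) + (-1)·(+5.4) = 37.4 kJ/mol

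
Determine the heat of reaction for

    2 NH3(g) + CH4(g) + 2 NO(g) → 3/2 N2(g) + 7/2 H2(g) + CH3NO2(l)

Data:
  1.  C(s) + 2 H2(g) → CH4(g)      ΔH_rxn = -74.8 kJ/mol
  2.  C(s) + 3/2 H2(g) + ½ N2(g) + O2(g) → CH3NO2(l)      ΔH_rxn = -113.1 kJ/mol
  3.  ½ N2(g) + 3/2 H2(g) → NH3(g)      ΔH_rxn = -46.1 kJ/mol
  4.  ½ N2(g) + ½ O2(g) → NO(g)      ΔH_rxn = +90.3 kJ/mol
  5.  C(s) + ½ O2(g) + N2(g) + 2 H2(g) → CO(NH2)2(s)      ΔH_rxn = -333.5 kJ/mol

eq. 1 reversed: +74.8 kJ/mol
eq. 2 as written: -113.1 kJ/mol
eq. 3 reversed and × 2: (-2)·(-46.1) = +92.2 kJ/mol
eq. 4 reversed and × 2: (-2)·(+90.3) = -180.6 kJ/mol
eq. 5: not needed.
By Hess's law, ΔH_rxn = (+74.8) + (-113.1) + (+92.2) + (-180.6) = -126.7 kJ/mol

ΔH_rxn = -126.7 kJ/mol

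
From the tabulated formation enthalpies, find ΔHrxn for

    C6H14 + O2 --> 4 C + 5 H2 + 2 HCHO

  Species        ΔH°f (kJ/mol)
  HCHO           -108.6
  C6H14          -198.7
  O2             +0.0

ΔHrxn = -18.5 kJ/mol

Products: 4·(+0.0) + 5·(+0.0) + 2·(-108.6) = -217.2
Reactants: 1·(-198.7) + 1·(+0.0) = -198.7
ΔHrxn = (-217.2) − (-198.7) = -18.5 kJ/mol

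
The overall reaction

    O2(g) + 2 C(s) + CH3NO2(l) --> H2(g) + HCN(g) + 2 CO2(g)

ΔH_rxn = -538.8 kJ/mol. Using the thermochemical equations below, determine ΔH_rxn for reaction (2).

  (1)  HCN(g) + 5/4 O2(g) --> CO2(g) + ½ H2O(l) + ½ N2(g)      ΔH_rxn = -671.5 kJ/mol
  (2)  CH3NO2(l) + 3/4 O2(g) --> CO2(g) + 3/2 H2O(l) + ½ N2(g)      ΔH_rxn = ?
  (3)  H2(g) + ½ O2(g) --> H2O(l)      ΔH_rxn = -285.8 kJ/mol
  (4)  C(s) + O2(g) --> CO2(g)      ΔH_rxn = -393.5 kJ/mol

(1) reversed: +671.5 kJ/mol
(2) as written: contributes x
(3) reversed: +285.8 kJ/mol
(4) × 2: (2)·(-393.5) = -787.0 kJ/mol
-538.8 = (+671.5) + (+285.8) + (-787.0) + x
x = (-538.8 − (+170.3)) / (1) = -709.1 kJ/mol

ΔH_rxn = -709.1 kJ/mol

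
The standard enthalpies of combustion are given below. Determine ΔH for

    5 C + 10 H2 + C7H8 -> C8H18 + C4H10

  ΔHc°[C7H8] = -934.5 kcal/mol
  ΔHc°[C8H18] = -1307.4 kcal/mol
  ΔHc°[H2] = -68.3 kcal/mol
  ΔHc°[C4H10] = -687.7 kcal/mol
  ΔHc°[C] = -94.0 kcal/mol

ΔH = -92.4 kcal/mol

Using ΔH = Σ nΔHc°(reactants) − Σ nΔHc°(products):
= [5·(-94.0) + 10·(-68.3) + 1·(-934.5)] − [1·(-1307.4) + 1·(-687.7)]
= -92.4 kcal/mol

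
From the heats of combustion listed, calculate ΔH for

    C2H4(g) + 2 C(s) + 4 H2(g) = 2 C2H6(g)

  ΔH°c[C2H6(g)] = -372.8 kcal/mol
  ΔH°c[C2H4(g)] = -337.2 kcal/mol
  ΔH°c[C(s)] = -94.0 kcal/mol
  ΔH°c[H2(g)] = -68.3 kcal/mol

With combustion enthalpies, reactants minus products:
= [1·(-337.2) + 2·(-94.0) + 4·(-68.3)] − [2·(-372.8)]
= -52.8 kcal/mol

ΔH = -52.8 kcal/mol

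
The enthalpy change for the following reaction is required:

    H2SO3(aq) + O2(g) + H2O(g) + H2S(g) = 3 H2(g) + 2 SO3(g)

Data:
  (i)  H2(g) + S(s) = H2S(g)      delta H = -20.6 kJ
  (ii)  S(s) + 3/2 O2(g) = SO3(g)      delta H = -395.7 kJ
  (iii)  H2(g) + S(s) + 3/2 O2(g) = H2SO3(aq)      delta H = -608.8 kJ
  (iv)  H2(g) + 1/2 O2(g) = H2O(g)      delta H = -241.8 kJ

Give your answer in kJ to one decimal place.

delta H = 79.8 kJ

(i) reversed (reverse to put H2S(g) on the reactant side): +20.6 kJ
(ii) × 2 (×2 to match 2 SO3(g) in the target): (2)·(-395.7) = -791.4 kJ
(iii) reversed (reverse to put H2SO3(aq) on the reactant side): +608.8 kJ
(iv) reversed (reverse to put H2O(g) on the reactant side): +241.8 kJ
Summing the manipulated equations, delta H = (+20.6) + (-791.4) + (+608.8) + (+241.8) = 79.8 kJ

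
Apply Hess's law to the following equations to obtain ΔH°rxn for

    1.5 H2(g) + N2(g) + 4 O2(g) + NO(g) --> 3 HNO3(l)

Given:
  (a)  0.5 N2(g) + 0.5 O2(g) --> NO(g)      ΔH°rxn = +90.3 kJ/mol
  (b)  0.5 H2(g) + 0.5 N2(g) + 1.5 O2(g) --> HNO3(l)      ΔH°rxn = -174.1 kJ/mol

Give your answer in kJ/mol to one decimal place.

(a) reversed: -90.3 kJ/mol
(b) × 3: (3)·(-174.1) = -522.3 kJ/mol
Combining the equations, ΔH°rxn = (-90.3) + (-522.3) = -612.6 kJ/mol

ΔH°rxn = -612.6 kJ/mol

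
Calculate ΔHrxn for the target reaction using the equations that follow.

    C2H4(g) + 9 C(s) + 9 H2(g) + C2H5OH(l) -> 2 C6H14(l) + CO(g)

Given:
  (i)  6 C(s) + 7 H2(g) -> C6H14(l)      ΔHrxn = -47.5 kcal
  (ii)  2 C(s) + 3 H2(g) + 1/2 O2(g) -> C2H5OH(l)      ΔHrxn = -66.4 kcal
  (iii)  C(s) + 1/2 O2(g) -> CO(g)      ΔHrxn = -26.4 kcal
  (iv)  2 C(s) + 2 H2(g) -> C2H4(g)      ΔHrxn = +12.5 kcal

ΔHrxn = -67.5 kcal

(i) × 2 (scale by 2 for the 2 C6H14(l)): (2)·(-47.5) = -95.0 kcal
(ii) reversed (reverse to put C2H5OH(l) on the reactant side): +66.4 kcal
(iii) as written (CO(g) already on the product side): -26.4 kcal
(iv) reversed (reverse to put C2H4(g) on the reactant side): -12.5 kcal
Since enthalpy is a state function, ΔHrxn = (-95.0) + (+66.4) + (-26.4) + (-12.5) = -67.5 kcal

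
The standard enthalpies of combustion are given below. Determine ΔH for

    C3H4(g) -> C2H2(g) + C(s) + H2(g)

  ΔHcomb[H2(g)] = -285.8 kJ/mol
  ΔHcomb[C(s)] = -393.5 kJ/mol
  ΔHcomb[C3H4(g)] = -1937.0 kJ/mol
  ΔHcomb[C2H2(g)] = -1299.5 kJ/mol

With combustion enthalpies, reactants minus products:
= [1·(-1937.0)] − [1·(-1299.5) + 1·(-393.5) + 1·(-285.8)]
= 41.8 kJ/mol

ΔH = 41.8 kJ/mol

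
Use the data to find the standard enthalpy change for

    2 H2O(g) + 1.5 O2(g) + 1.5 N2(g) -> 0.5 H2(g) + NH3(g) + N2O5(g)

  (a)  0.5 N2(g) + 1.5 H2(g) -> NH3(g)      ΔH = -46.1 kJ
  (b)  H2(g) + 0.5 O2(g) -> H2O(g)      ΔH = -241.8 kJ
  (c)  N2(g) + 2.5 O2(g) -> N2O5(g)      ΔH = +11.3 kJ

(a) as written: -46.1 kJ
(b) reversed and × 2: (-2)·(-241.8) = +483.6 kJ
(c) as written: +11.3 kJ
ΔH = (-46.1) + (+483.6) + (+11.3) = 448.8 kJ

ΔH = 448.8 kJ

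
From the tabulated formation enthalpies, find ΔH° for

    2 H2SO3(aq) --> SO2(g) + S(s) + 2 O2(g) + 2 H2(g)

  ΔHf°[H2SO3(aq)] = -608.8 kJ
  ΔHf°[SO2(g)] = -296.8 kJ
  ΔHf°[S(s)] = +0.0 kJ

ΔH° = 920.8 kJ

Products: 1·(-296.8) + 1·(+0.0) + 2·(+0.0) + 2·(+0.0) = -296.8
Reactants: 2·(-608.8) = -1217.6
ΔH° = (-296.8) − (-1217.6) = 920.8 kJ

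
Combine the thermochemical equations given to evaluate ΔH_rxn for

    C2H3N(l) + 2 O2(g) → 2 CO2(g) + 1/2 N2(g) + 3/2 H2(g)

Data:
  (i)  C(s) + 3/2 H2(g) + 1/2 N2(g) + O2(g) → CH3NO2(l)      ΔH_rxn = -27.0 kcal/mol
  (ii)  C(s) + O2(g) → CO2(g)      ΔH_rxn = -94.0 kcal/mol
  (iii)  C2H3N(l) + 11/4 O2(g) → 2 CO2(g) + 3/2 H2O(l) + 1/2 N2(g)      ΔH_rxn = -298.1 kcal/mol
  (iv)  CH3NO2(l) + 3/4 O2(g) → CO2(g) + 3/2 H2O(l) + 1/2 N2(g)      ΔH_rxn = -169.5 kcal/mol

(i) reversed (H2(g) must end up as a product): +27.0 kcal/mol
(ii) as written: -94.0 kcal/mol
(iii) as written (C2H3N(l) already on the reactant side): -298.1 kcal/mol
(iv) reversed: +169.5 kcal/mol
By Hess's law, ΔH_rxn = (-1)·(-27.0) + (1)·(-94.0) + (1)·(-298.1) + (-1)·(-169.5) = -195.6 kcal/mol

ΔH_rxn = -195.6 kcal/mol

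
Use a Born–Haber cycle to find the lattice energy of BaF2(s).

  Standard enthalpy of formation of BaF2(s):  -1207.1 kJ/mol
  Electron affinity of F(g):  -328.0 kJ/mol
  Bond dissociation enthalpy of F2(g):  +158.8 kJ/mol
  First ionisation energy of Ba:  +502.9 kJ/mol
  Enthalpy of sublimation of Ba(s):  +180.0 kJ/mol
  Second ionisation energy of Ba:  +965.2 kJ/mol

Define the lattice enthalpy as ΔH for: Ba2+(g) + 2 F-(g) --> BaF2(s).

ΔHf° = 1·ΔHsub + 1·(ΣIE) + 1·D(F2) + 2·EA + U
-1207.1 = 1·(+180.0) + 1·(+1468.1) + 1·(+158.8) + 2·(-328.0) + U
U = -1207.1 − (+1150.9) = -2358.0 kJ/mol

U = -2358.0 kJ/mol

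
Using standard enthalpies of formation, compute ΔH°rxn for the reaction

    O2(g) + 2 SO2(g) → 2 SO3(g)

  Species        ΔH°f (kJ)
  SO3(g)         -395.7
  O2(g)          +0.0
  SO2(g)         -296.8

ΔH°rxn = -197.8 kJ

ΔH°rxn = Σ nΔHf°(products) − Σ nΔHf°(reactants).
Products: 2·(-395.7) = -791.4
Reactants: 1·(+0.0) + 2·(-296.8) = -593.6
ΔH°rxn = (-791.4) − (-593.6) = -197.8 kJ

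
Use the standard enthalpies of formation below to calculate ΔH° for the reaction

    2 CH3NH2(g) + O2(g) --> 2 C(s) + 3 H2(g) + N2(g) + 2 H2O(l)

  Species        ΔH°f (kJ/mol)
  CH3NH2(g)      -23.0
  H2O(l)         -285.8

ΔH° = -525.6 kJ/mol

ΔH°rxn = Σ nΔHf°(products) − Σ nΔHf°(reactants).
Products: 2·(+0.0) + 3·(+0.0) + 1·(+0.0) + 2·(-285.8) = -571.6
Reactants: 2·(-23.0) + 1·(+0.0) = -46.0
ΔH° = (-571.6) − (-46.0) = -525.6 kJ/mol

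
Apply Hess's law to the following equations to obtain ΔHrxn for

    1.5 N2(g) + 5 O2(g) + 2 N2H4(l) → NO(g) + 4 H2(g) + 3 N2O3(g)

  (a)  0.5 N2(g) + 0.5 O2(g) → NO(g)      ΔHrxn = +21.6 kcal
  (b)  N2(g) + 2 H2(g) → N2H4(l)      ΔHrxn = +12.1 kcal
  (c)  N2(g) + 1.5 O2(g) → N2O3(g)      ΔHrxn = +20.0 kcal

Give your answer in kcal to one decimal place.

ΔHrxn = 57.4 kcal

(a) as written (NO(g) already on the product side): +21.6 kcal
(b) reversed and × 2 (N2H4(l) must end up as a reactant; scale by 2 for the 2 N2H4(l)): (-2)·(+12.1) = -24.2 kcal
(c) × 3 (×3 to match 3 N2O3(g) in the target): (3)·(+20.0) = +60.0 kcal
By Hess's law, ΔHrxn = (1)·(+21.6) + (-2)·(+12.1) + (3)·(+20.0) = 57.4 kcal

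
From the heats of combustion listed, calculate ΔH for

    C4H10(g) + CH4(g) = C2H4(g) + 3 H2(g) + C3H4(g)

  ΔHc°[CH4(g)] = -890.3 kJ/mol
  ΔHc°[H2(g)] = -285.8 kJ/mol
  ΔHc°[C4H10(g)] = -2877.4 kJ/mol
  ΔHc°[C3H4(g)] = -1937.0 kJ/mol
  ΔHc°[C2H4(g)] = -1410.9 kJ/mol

Using ΔH = Σ nΔHc°(reactants) − Σ nΔHc°(products):
= [1·(-2877.4) + 1·(-890.3)] − [1·(-1410.9) + 3·(-285.8) + 1·(-1937.0)]
= 437.6 kJ/mol

ΔH = 437.6 kJ/mol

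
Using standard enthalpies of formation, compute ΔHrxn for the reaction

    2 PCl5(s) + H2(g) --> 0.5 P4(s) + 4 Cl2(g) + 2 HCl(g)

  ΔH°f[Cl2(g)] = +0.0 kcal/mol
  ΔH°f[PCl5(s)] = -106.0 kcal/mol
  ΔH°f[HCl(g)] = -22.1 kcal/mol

ΔH°rxn = Σ nΔHf°(products) − Σ nΔHf°(reactants).
Products: 1/2·(+0.0) + 4·(+0.0) + 2·(-22.1) = -44.2
Reactants: 2·(-106.0) + 1·(+0.0) = -212.0
ΔHrxn = (-44.2) − (-212.0) = 167.8 kcal/mol

ΔHrxn = 167.8 kcal/mol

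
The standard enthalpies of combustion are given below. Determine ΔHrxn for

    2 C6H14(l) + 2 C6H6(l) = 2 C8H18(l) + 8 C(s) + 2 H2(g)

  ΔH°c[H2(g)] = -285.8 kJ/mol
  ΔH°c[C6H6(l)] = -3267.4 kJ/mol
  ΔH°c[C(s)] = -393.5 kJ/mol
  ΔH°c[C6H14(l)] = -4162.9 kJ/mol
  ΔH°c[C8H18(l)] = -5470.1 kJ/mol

Using ΔH = Σ nΔHc°(reactants) − Σ nΔHc°(products):
= [2·(-4162.9) + 2·(-3267.4)] − [2·(-5470.1) + 8·(-393.5) + 2·(-285.8)]
= -200.8 kJ/mol

ΔHrxn = -200.8 kJ/mol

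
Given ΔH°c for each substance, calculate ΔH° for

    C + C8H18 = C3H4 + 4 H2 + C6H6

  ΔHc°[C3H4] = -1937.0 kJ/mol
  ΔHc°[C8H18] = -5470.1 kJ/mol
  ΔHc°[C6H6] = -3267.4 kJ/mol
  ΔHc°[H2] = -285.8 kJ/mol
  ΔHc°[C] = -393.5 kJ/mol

ΔH° = 484.0 kJ/mol

Using ΔH = Σ nΔHc°(reactants) − Σ nΔHc°(products):
= [1·(-393.5) + 1·(-5470.1)] − [1·(-1937.0) + 4·(-285.8) + 1·(-3267.4)]
= 484.0 kJ/mol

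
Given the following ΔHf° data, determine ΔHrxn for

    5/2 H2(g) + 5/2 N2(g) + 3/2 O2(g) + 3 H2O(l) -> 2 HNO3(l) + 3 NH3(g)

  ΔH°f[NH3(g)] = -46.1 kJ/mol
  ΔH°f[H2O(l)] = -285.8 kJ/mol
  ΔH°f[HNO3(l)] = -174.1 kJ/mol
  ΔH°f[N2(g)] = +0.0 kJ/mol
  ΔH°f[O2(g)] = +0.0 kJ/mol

Products: 2·(-174.1) + 3·(-46.1) = -486.5
Reactants: 5/2·(+0.0) + 5/2·(+0.0) + 3/2·(+0.0) + 3·(-285.8) = -857.4
ΔHrxn = (-486.5) − (-857.4) = 370.9 kJ/mol

ΔHrxn = 370.9 kJ/mol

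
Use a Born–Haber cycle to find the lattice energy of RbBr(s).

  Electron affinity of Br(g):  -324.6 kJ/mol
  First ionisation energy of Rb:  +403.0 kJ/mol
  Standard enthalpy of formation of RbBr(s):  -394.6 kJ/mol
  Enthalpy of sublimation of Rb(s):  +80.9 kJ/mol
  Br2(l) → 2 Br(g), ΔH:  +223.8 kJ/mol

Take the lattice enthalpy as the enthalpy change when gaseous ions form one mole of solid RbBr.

ΔHf° = 1·ΔHsub + 1·(ΣIE) + 1/2·D(Br2) + 1·EA + U
-394.6 = 1·(+80.9) + 1·(+403.0) + 1/2·(+223.8) + 1·(-324.6) + U
U = -394.6 − (+271.2) = -665.8 kJ/mol

U = -665.8 kJ/mol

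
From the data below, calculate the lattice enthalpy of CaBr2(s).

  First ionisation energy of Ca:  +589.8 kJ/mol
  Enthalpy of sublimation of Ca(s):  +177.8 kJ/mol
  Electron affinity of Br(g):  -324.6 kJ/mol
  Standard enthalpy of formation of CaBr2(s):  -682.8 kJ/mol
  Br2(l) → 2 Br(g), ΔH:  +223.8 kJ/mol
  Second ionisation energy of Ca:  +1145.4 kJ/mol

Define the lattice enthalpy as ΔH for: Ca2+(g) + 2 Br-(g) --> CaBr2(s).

U = -2170.4 kJ/mol

ΔHf° = 1·ΔHsub + 1·(ΣIE) + 1·D(Br2) + 2·EA + U
-682.8 = 1·(+177.8) + 1·(+1735.2) + 1·(+223.8) + 2·(-324.6) + U
U = -682.8 − (+1487.6) = -2170.4 kJ/mol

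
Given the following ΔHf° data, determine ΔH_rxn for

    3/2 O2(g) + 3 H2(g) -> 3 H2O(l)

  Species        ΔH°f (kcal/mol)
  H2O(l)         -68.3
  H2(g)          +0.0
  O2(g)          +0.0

ΔH_rxn = -204.9 kcal/mol

Products: 3·(-68.3) = -204.9
Reactants: 3/2·(+0.0) + 3·(+0.0) = +0.0
ΔH_rxn = (-204.9) − (+0.0) = -204.9 kcal/mol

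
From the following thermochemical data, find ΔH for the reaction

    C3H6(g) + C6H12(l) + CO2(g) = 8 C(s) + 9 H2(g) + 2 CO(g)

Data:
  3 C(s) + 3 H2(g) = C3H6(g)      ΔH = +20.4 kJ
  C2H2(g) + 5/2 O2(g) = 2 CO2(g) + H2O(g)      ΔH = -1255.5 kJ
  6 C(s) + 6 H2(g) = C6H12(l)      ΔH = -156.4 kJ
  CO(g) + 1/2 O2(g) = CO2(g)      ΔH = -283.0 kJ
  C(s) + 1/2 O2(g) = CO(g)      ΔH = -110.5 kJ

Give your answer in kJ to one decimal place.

ΔH = 308.5 kJ

equation 1 reversed: -20.4 kJ
equation 2: not needed.
equation 3 reversed: +156.4 kJ
equation 4 reversed: +283.0 kJ
equation 5 as written: -110.5 kJ
ΔH = (-20.4) + (+156.4) + (+283.0) + (-110.5) = 308.5 kJ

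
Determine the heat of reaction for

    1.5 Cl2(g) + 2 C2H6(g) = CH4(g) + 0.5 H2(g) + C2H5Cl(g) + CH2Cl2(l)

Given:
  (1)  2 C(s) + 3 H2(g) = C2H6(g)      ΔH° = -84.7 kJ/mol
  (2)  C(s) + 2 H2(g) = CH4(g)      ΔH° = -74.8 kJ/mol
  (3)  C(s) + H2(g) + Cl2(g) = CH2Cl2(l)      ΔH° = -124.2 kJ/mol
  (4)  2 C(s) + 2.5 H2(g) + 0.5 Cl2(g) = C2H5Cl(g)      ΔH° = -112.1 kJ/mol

(1) reversed and × 2 (reverse to put C2H6(g) on the reactant side; scale by 2 for the 2 C2H6(g)): (-2)·(-84.7) = +169.4 kJ/mol
(2) as written (CH4(g) already on the product side): -74.8 kJ/mol
(3) as written (CH2Cl2(l) already on the product side): -124.2 kJ/mol
(4) as written (C2H5Cl(g) already on the product side): -112.1 kJ/mol
ΔH° = (+169.4) + (-74.8) + (-124.2) + (-112.1) = -141.7 kJ/mol

ΔH° = -141.7 kJ/mol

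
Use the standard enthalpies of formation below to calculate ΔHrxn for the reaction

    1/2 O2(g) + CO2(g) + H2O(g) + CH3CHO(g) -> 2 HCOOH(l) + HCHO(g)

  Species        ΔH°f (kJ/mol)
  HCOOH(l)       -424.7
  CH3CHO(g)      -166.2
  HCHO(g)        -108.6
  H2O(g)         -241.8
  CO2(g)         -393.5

ΔH°rxn = Σ nΔHf°(products) − Σ nΔHf°(reactants).
Products: 2·(-424.7) + 1·(-108.6) = -958.0
Reactants: 1/2·(+0.0) + 1·(-393.5) + 1·(-241.8) + 1·(-166.2) = -801.5
ΔHrxn = (-958.0) − (-801.5) = -156.5 kJ/mol

ΔHrxn = -156.5 kJ/mol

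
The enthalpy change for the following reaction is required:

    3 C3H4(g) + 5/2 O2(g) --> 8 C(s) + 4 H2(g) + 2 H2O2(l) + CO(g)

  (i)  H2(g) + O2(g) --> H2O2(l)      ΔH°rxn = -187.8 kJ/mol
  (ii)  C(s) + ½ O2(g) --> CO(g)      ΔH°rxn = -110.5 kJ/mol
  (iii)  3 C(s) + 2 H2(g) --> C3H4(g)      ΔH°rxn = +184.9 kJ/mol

(i) × 2 (×2 to match 2 H2O2(l) in the target): (2)·(-187.8) = -375.6 kJ/mol
(ii) as written (CO(g) already on the product side): -110.5 kJ/mol
(iii) reversed and × 3 (reverse to put C3H4(g) on the reactant side; scale by 3 for the 3 C3H4(g)): (-3)·(+184.9) = -554.7 kJ/mol
ΔH°rxn = (-375.6) + (-110.5) + (-554.7) = -1040.8 kJ/mol

ΔH°rxn = -1040.8 kJ/mol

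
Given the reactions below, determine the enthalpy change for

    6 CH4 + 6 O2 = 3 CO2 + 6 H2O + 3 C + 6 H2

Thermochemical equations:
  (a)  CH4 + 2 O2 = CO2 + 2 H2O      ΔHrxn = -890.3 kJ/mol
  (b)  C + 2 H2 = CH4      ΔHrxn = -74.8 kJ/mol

ΔHrxn = -2446.5 kJ/mol

(a) × 3 (×3 to match 3 CO2 in the target): (3)·(-890.3) = -2670.9 kJ/mol
(b) reversed and × 3 (C must end up as a product; scale by 3 for the 3 C): (-3)·(-74.8) = +224.4 kJ/mol
Since enthalpy is a state function, ΔHrxn = (3)·(-890.3) + (-3)·(-74.8) = -2446.5 kJ/mol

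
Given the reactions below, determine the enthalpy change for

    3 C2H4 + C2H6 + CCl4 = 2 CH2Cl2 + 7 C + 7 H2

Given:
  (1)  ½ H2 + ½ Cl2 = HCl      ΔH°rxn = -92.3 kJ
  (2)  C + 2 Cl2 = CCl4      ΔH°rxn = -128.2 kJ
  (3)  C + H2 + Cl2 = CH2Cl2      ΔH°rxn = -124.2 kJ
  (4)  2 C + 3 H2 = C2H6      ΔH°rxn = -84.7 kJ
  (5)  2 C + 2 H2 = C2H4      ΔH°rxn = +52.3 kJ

ΔH°rxn = -192.4 kJ

(1): not needed (HCl appears nowhere else).
(2) reversed (CCl4 must end up as a reactant): +128.2 kJ
(3) × 2 (scale by 2 for the 2 CH2Cl2): (2)·(-124.2) = -248.4 kJ
(4) reversed (C2H6 must end up as a reactant): +84.7 kJ
(5) reversed and × 3 (C2H4 must end up as a reactant; ×3 to match 3 C2H4 in the target): (-3)·(+52.3) = -156.9 kJ
Summing the manipulated equations, ΔH°rxn = (+128.2) + (-248.4) + (+84.7) + (-156.9) = -192.4 kJ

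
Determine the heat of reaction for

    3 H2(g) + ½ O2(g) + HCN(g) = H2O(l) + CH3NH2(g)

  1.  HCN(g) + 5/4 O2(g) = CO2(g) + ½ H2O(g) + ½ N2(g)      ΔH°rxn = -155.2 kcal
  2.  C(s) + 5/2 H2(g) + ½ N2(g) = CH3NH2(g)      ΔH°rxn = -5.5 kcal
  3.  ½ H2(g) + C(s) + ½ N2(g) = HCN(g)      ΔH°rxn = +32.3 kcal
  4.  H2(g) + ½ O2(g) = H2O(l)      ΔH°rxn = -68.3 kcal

eq. 1: not needed.
eq. 2 as written: -5.5 kcal
eq. 3 reversed: -32.3 kcal
eq. 4 as written: -68.3 kcal
Summing the manipulated equations, ΔH°rxn = (-5.5) + (-32.3) + (-68.3) = -106.1 kcal

ΔH°rxn = -106.1 kcal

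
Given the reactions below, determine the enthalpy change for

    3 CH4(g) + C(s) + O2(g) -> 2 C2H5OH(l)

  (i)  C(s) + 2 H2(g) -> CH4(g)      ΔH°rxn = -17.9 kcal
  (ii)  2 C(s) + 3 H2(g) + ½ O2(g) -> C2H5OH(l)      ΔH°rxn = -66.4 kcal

(i) reversed and × 3: (-3)·(-17.9) = +53.7 kcal
(ii) × 2: (2)·(-66.4) = -132.8 kcal
Since enthalpy is a state function, ΔH°rxn = (+53.7) + (-132.8) = -79.1 kcal

ΔH°rxn = -79.1 kcal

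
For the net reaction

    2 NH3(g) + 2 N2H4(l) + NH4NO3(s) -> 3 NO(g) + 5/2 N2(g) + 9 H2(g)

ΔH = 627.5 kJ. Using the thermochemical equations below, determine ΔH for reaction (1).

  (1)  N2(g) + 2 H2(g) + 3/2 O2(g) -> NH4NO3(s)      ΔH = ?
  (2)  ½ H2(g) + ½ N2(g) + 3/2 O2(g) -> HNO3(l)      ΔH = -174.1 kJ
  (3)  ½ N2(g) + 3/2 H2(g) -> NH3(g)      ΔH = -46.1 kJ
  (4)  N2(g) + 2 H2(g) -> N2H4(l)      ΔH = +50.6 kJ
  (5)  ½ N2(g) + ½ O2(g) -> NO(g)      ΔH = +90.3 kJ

ΔH = -365.6 kJ

(1) reversed: contributes −x
(2): not needed.
(3) reversed and × 2: (-2)·(-46.1) = +92.2 kJ
(4) reversed and × 2: (-2)·(+50.6) = -101.2 kJ
(5) × 3: (3)·(+90.3) = +270.9 kJ
+627.5 = (+92.2) + (-101.2) + (+270.9) − x
x = (+627.5 − (+261.9)) / (-1) = -365.6 kJ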